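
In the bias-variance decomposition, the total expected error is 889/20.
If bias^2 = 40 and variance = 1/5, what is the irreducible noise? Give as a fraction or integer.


Total error = bias^2 + variance + irreducible noise. So irreducible noise = 889/20 - 40 - 1/5 = 17/4.

17/4


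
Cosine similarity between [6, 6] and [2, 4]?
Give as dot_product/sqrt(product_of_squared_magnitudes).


dot = 36. |a|^2 = 72, |b|^2 = 20. cos = 36/sqrt(1440).

36/sqrt(1440)


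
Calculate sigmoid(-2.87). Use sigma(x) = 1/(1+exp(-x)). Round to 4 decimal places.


sigma(-2.87) = 1/(1+e^(2.87)) = 1/(1+17.637018) = 1/18.637018 = 0.0537.

0.0537


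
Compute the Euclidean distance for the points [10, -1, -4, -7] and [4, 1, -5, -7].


d = sqrt(sum of squared differences). (10-4)^2=36, (-1-1)^2=4, (-4--5)^2=1, (-7--7)^2=0. Sum = 41.

sqrt(41)


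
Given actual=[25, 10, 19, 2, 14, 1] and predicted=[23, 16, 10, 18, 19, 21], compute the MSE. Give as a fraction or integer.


MSE = (1/6) * ((25-23)^2=4 + (10-16)^2=36 + (19-10)^2=81 + (2-18)^2=256 + (14-19)^2=25 + (1-21)^2=400). Sum = 802. MSE = 401/3.

401/3


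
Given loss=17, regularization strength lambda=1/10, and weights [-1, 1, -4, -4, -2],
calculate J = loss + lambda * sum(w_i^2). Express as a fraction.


L2 sq norm = sum(w^2) = 38. J = 17 + 1/10 * 38 = 104/5.

104/5


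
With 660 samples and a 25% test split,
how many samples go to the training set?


Test set = 660 * 25% = 165. Training set = 660 - 165 = 495.

495


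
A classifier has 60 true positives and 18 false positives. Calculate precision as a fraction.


Precision = TP / (TP + FP) = 60 / 78 = 10/13.

10/13


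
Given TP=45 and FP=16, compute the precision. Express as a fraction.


Precision = TP / (TP + FP) = 45 / 61 = 45/61.

45/61


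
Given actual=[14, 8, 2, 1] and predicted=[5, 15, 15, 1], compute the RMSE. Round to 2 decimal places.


MSE = 74.7500. RMSE = sqrt(74.7500) = 8.65.

8.65


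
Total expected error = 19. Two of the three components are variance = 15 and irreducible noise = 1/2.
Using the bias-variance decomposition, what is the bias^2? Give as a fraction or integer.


Total error = bias^2 + variance + irreducible noise. So bias^2 = 19 - 15 - 1/2 = 7/2.

7/2


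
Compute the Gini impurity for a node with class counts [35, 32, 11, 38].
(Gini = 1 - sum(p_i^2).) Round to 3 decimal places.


Total = 116. Proportions: 35/116, 32/116, 11/116, 38/116. sum(p_i^2) = 0.2834. Gini = 1 - 0.2834 = 0.7166, which rounds to 0.717.

0.717


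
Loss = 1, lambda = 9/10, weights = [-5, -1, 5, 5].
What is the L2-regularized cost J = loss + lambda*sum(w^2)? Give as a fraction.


L2 sq norm = sum(w^2) = 76. J = 1 + 9/10 * 76 = 347/5.

347/5


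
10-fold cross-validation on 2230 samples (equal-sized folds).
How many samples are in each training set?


Each validation fold has 2230/10 = 223 samples. Training set = 2230 - 223 = 2007.

2007


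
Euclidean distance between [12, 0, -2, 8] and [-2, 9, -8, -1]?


d = sqrt(sum of squared differences). (12--2)^2=196, (0-9)^2=81, (-2--8)^2=36, (8--1)^2=81. Sum = 394.

sqrt(394)


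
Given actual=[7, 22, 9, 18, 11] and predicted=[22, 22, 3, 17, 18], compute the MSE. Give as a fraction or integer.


MSE = (1/5) * ((7-22)^2=225 + (22-22)^2=0 + (9-3)^2=36 + (18-17)^2=1 + (11-18)^2=49). Sum = 311. MSE = 311/5.

311/5


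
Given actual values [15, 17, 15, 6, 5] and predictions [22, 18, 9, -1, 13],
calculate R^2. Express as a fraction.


Mean(y) = 58/5. SS_res = 199. SS_tot = 636/5. R^2 = 1 - 199/(636/5) = -359/636.

-359/636


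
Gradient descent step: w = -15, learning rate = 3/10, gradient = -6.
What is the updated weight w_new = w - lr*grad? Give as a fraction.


w_new = -15 - 3/10 * -6 = -15 - -9/5 = -66/5.

-66/5


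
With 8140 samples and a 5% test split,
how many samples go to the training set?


Test set = 8140 * 5% = 407. Training set = 8140 - 407 = 7733.

7733


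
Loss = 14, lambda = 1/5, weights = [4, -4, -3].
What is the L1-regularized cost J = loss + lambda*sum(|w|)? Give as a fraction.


L1 norm = sum(|w|) = 11. J = 14 + 1/5 * 11 = 81/5.

81/5


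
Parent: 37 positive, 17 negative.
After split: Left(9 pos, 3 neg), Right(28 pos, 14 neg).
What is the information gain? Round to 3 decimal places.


H(parent) = 0.8987. H(left) = 0.8113, H(right) = 0.9183. Weighted = (12/54)*0.8113 + (42/54)*0.9183 = 0.8945. IG = 0.8987 - 0.8945 = 0.0042, which rounds to 0.004.

0.004


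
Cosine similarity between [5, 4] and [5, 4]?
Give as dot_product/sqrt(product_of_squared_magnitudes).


dot = 41. |a|^2 = 41, |b|^2 = 41. cos = 41/sqrt(1681).

41/sqrt(1681)


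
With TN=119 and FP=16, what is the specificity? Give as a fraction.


Specificity = TN / (TN + FP) = 119 / 135 = 119/135.

119/135


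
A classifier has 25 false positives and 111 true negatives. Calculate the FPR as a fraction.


FPR = FP / (FP + TN) = 25 / 136 = 25/136.

25/136


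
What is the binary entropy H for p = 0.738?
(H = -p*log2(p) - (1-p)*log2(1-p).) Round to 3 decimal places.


H = -0.738*log2(0.738) - 0.262*log2(0.262) = 0.830.

0.830


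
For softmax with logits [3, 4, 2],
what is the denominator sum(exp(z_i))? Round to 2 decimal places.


Denom = e^3=20.0855 + e^4=54.5982 + e^2=7.3891. Sum = 82.0728, which rounds to 82.07.

82.07


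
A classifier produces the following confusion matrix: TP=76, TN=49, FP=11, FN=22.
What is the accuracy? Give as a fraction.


Accuracy = (TP + TN) / (TP + TN + FP + FN) = (76 + 49) / 158 = 125/158.

125/158


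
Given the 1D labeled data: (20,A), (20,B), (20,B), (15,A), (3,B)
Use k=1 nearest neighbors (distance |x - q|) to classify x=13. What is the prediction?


Distances: |20-13|=7, |20-13|=7, |20-13|=7, |15-13|=2, |3-13|=10. 1 nearest: (15,A). Counts: {'A': 1}. Majority class: A.

A


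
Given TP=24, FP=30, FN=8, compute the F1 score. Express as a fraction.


Precision = 24/54 = 4/9. Recall = 24/32 = 3/4. F1 = 2*P*R/(P+R) = 24/43.

24/43


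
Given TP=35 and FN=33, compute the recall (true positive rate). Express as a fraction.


Recall = TP / (TP + FN) = 35 / 68 = 35/68.

35/68


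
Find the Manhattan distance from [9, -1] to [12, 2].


d = sum of absolute differences: |9-12|=3 + |-1-2|=3 = 6.

6


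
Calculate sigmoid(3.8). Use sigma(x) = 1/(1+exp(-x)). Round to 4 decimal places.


sigma(3.8) = 1/(1+e^(-3.8)) = 1/(1+0.022371) = 1/1.022371 = 0.9781.

0.9781


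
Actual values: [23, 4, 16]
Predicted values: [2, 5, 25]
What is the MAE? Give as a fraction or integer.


MAE = (1/3) * (|23-2|=21 + |4-5|=1 + |16-25|=9). Sum = 31. MAE = 31/3.

31/3


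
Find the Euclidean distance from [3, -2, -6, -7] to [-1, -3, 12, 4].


d = sqrt(sum of squared differences). (3--1)^2=16, (-2--3)^2=1, (-6-12)^2=324, (-7-4)^2=121. Sum = 462.

sqrt(462)


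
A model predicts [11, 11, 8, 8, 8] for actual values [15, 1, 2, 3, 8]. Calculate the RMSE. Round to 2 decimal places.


MSE = 35.4000. RMSE = sqrt(35.4000) = 5.95.

5.95


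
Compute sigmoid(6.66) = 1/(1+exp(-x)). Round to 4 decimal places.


sigma(6.66) = 1/(1+e^(-6.66)) = 1/(1+0.001281) = 1/1.001281 = 0.9987.

0.9987


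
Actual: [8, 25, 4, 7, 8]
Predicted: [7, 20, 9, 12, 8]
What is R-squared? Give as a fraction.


Mean(y) = 52/5. SS_res = 76. SS_tot = 1386/5. R^2 = 1 - 76/(1386/5) = 503/693.

503/693


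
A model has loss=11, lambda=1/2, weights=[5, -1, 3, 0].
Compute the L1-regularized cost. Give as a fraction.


L1 norm = sum(|w|) = 9. J = 11 + 1/2 * 9 = 31/2.

31/2


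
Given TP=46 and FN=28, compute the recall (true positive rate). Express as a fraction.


Recall = TP / (TP + FN) = 46 / 74 = 23/37.

23/37


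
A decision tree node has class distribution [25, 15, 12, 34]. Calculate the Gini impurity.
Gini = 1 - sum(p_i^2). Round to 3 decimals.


Total = 86. Proportions: 25/86, 15/86, 12/86, 34/86. sum(p_i^2) = 0.2907. Gini = 1 - 0.2907 = 0.7093, which rounds to 0.709.

0.709


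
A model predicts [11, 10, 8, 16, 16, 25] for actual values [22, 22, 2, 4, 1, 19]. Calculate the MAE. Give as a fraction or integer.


MAE = (1/6) * (|22-11|=11 + |22-10|=12 + |2-8|=6 + |4-16|=12 + |1-16|=15 + |19-25|=6). Sum = 62. MAE = 31/3.

31/3


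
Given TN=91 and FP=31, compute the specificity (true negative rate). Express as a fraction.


Specificity = TN / (TN + FP) = 91 / 122 = 91/122.

91/122


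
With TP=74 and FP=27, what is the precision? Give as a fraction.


Precision = TP / (TP + FP) = 74 / 101 = 74/101.

74/101


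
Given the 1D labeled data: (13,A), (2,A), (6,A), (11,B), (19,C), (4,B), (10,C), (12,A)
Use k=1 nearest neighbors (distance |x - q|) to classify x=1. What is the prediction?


Distances: |13-1|=12, |2-1|=1, |6-1|=5, |11-1|=10, |19-1|=18, |4-1|=3, |10-1|=9, |12-1|=11. 1 nearest: (2,A). Counts: {'A': 1}. Majority class: A.

A


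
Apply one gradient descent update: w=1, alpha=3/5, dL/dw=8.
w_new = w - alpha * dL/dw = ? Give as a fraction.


w_new = 1 - 3/5 * 8 = 1 - 24/5 = -19/5.

-19/5


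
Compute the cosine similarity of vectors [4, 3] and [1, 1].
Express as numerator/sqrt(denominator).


dot = 7. |a|^2 = 25, |b|^2 = 2. cos = 7/sqrt(50).

7/sqrt(50)


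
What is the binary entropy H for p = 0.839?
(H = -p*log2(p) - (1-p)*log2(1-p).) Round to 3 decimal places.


H = -0.839*log2(0.839) - 0.161*log2(0.161) = 0.637.

0.637


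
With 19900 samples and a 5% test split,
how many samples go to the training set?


Test set = 19900 * 5% = 995. Training set = 19900 - 995 = 18905.

18905


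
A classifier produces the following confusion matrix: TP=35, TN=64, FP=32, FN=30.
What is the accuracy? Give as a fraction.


Accuracy = (TP + TN) / (TP + TN + FP + FN) = (35 + 64) / 161 = 99/161.

99/161


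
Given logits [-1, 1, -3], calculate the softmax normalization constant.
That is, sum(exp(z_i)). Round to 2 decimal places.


Denom = e^-1=0.3679 + e^1=2.7183 + e^-3=0.0498. Sum = 3.1360, which rounds to 3.14.

3.14


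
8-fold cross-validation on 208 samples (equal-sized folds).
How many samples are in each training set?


Each validation fold has 208/8 = 26 samples. Training set = 208 - 26 = 182.

182


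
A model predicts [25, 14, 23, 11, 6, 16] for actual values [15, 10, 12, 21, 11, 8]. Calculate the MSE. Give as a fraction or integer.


MSE = (1/6) * ((15-25)^2=100 + (10-14)^2=16 + (12-23)^2=121 + (21-11)^2=100 + (11-6)^2=25 + (8-16)^2=64). Sum = 426. MSE = 71.

71


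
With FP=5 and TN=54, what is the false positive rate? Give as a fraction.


FPR = FP / (FP + TN) = 5 / 59 = 5/59.

5/59


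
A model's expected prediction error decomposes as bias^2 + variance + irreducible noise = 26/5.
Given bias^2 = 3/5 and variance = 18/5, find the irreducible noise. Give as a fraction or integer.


Total error = bias^2 + variance + irreducible noise. So irreducible noise = 26/5 - 3/5 - 18/5 = 1.

1


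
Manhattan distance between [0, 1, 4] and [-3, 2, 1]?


d = sum of absolute differences: |0--3|=3 + |1-2|=1 + |4-1|=3 = 7.

7


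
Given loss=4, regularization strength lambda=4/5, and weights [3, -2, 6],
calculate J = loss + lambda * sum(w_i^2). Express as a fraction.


L2 sq norm = sum(w^2) = 49. J = 4 + 4/5 * 49 = 216/5.

216/5


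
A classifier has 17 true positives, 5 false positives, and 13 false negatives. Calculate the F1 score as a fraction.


Precision = 17/22 = 17/22. Recall = 17/30 = 17/30. F1 = 2*P*R/(P+R) = 17/26.

17/26


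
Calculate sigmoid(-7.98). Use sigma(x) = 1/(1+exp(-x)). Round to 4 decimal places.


sigma(-7.98) = 1/(1+e^(7.98)) = 1/(1+2921.931064) = 1/2922.931064 = 0.0003.

0.0003


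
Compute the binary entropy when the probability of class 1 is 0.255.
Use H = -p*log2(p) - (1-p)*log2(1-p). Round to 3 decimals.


H = -0.255*log2(0.255) - 0.745*log2(0.745) = 0.819.

0.819


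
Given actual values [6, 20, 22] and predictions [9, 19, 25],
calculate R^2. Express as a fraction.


Mean(y) = 16. SS_res = 19. SS_tot = 152. R^2 = 1 - 19/(152) = 7/8.

7/8


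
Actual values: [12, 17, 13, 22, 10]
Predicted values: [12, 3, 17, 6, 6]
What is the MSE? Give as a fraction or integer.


MSE = (1/5) * ((12-12)^2=0 + (17-3)^2=196 + (13-17)^2=16 + (22-6)^2=256 + (10-6)^2=16). Sum = 484. MSE = 484/5.

484/5


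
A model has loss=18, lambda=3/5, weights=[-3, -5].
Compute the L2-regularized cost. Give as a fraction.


L2 sq norm = sum(w^2) = 34. J = 18 + 3/5 * 34 = 192/5.

192/5


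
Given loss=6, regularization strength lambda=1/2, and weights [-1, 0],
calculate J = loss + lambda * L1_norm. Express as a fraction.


L1 norm = sum(|w|) = 1. J = 6 + 1/2 * 1 = 13/2.

13/2


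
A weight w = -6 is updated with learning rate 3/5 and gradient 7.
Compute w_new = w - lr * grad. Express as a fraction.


w_new = -6 - 3/5 * 7 = -6 - 21/5 = -51/5.

-51/5


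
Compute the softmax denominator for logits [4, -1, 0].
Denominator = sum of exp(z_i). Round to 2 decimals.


Denom = e^4=54.5982 + e^-1=0.3679 + e^0=1.0000. Sum = 55.9661, which rounds to 55.97.

55.97


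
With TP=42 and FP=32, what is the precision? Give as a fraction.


Precision = TP / (TP + FP) = 42 / 74 = 21/37.

21/37


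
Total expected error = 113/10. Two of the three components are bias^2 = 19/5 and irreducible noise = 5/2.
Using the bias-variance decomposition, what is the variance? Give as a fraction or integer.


Total error = bias^2 + variance + irreducible noise. So variance = 113/10 - 19/5 - 5/2 = 5.

5


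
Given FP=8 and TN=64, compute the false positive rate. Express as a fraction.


FPR = FP / (FP + TN) = 8 / 72 = 1/9.

1/9


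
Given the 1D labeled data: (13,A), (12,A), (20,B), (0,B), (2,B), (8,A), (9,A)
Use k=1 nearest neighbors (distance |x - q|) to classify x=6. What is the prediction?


Distances: |13-6|=7, |12-6|=6, |20-6|=14, |0-6|=6, |2-6|=4, |8-6|=2, |9-6|=3. 1 nearest: (8,A). Counts: {'A': 1}. Majority class: A.

A


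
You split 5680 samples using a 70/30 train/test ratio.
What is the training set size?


Test set = 5680 * 30% = 1704. Training set = 5680 - 1704 = 3976.

3976


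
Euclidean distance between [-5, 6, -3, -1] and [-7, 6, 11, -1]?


d = sqrt(sum of squared differences). (-5--7)^2=4, (6-6)^2=0, (-3-11)^2=196, (-1--1)^2=0. Sum = 200.

sqrt(200)


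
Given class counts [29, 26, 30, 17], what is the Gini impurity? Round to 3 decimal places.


Total = 102. Proportions: 29/102, 26/102, 30/102, 17/102. sum(p_i^2) = 0.2601. Gini = 1 - 0.2601 = 0.7399, which rounds to 0.740.

0.740


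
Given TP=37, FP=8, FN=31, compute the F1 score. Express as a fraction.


Precision = 37/45 = 37/45. Recall = 37/68 = 37/68. F1 = 2*P*R/(P+R) = 74/113.

74/113


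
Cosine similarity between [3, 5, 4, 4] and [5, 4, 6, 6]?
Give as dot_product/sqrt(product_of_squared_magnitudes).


dot = 83. |a|^2 = 66, |b|^2 = 113. cos = 83/sqrt(7458).

83/sqrt(7458)


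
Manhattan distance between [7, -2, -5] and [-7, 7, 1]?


d = sum of absolute differences: |7--7|=14 + |-2-7|=9 + |-5-1|=6 = 29.

29


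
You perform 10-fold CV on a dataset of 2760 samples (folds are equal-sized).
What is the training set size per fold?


Each validation fold has 2760/10 = 276 samples. Training set = 2760 - 276 = 2484.

2484


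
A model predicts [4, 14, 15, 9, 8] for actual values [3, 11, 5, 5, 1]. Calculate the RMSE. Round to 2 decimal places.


MSE = 35.0000. RMSE = sqrt(35.0000) = 5.92.

5.92


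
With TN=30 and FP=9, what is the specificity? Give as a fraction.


Specificity = TN / (TN + FP) = 30 / 39 = 10/13.

10/13


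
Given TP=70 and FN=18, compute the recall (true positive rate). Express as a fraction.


Recall = TP / (TP + FN) = 70 / 88 = 35/44.

35/44


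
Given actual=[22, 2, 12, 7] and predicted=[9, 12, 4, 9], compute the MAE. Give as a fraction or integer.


MAE = (1/4) * (|22-9|=13 + |2-12|=10 + |12-4|=8 + |7-9|=2). Sum = 33. MAE = 33/4.

33/4


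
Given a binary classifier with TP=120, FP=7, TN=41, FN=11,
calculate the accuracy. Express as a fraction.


Accuracy = (TP + TN) / (TP + TN + FP + FN) = (120 + 41) / 179 = 161/179.

161/179


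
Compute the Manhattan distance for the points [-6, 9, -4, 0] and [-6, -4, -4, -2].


d = sum of absolute differences: |-6--6|=0 + |9--4|=13 + |-4--4|=0 + |0--2|=2 = 15.

15


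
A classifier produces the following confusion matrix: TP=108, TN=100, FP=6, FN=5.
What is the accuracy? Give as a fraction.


Accuracy = (TP + TN) / (TP + TN + FP + FN) = (108 + 100) / 219 = 208/219.

208/219


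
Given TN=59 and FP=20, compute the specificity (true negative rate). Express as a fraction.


Specificity = TN / (TN + FP) = 59 / 79 = 59/79.

59/79


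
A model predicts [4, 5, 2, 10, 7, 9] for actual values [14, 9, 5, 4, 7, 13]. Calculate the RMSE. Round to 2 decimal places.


MSE = 29.5000. RMSE = sqrt(29.5000) = 5.43.

5.43


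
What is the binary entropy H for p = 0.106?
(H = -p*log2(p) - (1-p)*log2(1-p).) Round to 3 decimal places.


H = -0.106*log2(0.106) - 0.894*log2(0.894) = 0.488.

0.488


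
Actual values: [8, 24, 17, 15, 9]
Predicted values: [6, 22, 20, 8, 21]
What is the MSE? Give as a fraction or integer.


MSE = (1/5) * ((8-6)^2=4 + (24-22)^2=4 + (17-20)^2=9 + (15-8)^2=49 + (9-21)^2=144). Sum = 210. MSE = 42.

42


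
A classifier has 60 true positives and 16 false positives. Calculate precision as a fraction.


Precision = TP / (TP + FP) = 60 / 76 = 15/19.

15/19


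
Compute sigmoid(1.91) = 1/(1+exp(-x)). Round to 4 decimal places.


sigma(1.91) = 1/(1+e^(-1.91)) = 1/(1+0.148080) = 1/1.148080 = 0.8710.

0.8710


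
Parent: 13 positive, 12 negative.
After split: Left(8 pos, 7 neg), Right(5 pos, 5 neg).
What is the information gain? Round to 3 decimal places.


H(parent) = 0.9988. H(left) = 0.9968, H(right) = 1.0000. Weighted = (15/25)*0.9968 + (10/25)*1.0000 = 0.9981. IG = 0.9988 - 0.9981 = 0.0007, which rounds to 0.001.

0.001


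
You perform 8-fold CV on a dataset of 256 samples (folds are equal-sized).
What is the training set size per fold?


Each validation fold has 256/8 = 32 samples. Training set = 256 - 32 = 224.

224


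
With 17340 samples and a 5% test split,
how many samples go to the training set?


Test set = 17340 * 5% = 867. Training set = 17340 - 867 = 16473.

16473


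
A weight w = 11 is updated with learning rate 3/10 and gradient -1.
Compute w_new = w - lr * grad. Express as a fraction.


w_new = 11 - 3/10 * -1 = 11 - -3/10 = 113/10.

113/10


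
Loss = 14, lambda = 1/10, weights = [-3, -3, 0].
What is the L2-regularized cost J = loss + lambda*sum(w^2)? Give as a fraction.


L2 sq norm = sum(w^2) = 18. J = 14 + 1/10 * 18 = 79/5.

79/5


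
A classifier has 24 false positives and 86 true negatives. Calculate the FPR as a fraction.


FPR = FP / (FP + TN) = 24 / 110 = 12/55.

12/55


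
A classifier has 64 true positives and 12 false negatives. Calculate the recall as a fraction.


Recall = TP / (TP + FN) = 64 / 76 = 16/19.

16/19


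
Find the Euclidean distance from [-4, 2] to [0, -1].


d = sqrt(sum of squared differences). (-4-0)^2=16, (2--1)^2=9. Sum = 25.

5


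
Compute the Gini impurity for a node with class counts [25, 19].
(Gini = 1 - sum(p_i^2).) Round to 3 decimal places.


Total = 44. Proportions: 25/44, 19/44. sum(p_i^2) = 0.5093. Gini = 1 - 0.5093 = 0.4907, which rounds to 0.491.

0.491


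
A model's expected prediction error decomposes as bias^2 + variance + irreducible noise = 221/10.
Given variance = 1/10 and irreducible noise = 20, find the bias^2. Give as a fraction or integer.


Total error = bias^2 + variance + irreducible noise. So bias^2 = 221/10 - 1/10 - 20 = 2.

2


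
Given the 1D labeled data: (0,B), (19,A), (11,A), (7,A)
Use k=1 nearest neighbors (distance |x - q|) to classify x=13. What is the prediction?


Distances: |0-13|=13, |19-13|=6, |11-13|=2, |7-13|=6. 1 nearest: (11,A). Counts: {'A': 1}. Majority class: A.

A


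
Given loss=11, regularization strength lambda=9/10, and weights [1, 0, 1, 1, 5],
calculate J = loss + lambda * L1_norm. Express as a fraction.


L1 norm = sum(|w|) = 8. J = 11 + 9/10 * 8 = 91/5.

91/5


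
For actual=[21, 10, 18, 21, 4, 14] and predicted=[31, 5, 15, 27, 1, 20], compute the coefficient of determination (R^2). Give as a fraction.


Mean(y) = 44/3. SS_res = 215. SS_tot = 682/3. R^2 = 1 - 215/(682/3) = 37/682.

37/682


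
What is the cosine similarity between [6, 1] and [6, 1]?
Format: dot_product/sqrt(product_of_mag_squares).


dot = 37. |a|^2 = 37, |b|^2 = 37. cos = 37/sqrt(1369).

37/sqrt(1369)


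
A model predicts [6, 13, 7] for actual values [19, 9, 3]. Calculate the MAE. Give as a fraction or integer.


MAE = (1/3) * (|19-6|=13 + |9-13|=4 + |3-7|=4). Sum = 21. MAE = 7.

7


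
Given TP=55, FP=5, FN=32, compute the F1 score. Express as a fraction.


Precision = 55/60 = 11/12. Recall = 55/87 = 55/87. F1 = 2*P*R/(P+R) = 110/147.

110/147


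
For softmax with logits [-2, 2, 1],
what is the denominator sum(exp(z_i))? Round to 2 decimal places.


Denom = e^-2=0.1353 + e^2=7.3891 + e^1=2.7183. Sum = 10.2427, which rounds to 10.24.

10.24


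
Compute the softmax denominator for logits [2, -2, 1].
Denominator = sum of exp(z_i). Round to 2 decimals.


Denom = e^2=7.3891 + e^-2=0.1353 + e^1=2.7183. Sum = 10.2427, which rounds to 10.24.

10.24


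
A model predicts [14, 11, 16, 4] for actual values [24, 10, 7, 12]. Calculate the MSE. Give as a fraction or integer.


MSE = (1/4) * ((24-14)^2=100 + (10-11)^2=1 + (7-16)^2=81 + (12-4)^2=64). Sum = 246. MSE = 123/2.

123/2


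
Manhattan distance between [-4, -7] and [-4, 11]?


d = sum of absolute differences: |-4--4|=0 + |-7-11|=18 = 18.

18


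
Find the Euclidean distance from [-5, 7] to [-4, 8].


d = sqrt(sum of squared differences). (-5--4)^2=1, (7-8)^2=1. Sum = 2.

sqrt(2)


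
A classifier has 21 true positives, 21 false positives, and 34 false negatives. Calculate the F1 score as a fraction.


Precision = 21/42 = 1/2. Recall = 21/55 = 21/55. F1 = 2*P*R/(P+R) = 42/97.

42/97


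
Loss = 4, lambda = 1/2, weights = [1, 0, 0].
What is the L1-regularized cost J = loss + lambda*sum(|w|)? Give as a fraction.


L1 norm = sum(|w|) = 1. J = 4 + 1/2 * 1 = 9/2.

9/2


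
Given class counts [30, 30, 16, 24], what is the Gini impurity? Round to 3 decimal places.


Total = 100. Proportions: 30/100, 30/100, 16/100, 24/100. sum(p_i^2) = 0.2632. Gini = 1 - 0.2632 = 0.7368, which rounds to 0.737.

0.737


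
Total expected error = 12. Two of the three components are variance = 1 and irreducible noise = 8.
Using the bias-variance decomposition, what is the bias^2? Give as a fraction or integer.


Total error = bias^2 + variance + irreducible noise. So bias^2 = 12 - 1 - 8 = 3.

3


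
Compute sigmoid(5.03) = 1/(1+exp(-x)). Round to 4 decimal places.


sigma(5.03) = 1/(1+e^(-5.03)) = 1/(1+0.006539) = 1/1.006539 = 0.9935.

0.9935


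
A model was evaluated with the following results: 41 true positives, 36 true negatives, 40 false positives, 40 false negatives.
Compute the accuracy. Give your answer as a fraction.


Accuracy = (TP + TN) / (TP + TN + FP + FN) = (41 + 36) / 157 = 77/157.

77/157


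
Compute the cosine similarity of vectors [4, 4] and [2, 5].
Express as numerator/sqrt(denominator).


dot = 28. |a|^2 = 32, |b|^2 = 29. cos = 28/sqrt(928).

28/sqrt(928)


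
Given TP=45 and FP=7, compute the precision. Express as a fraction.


Precision = TP / (TP + FP) = 45 / 52 = 45/52.

45/52


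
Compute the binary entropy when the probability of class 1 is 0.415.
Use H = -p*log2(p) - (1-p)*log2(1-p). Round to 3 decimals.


H = -0.415*log2(0.415) - 0.585*log2(0.585) = 0.979.

0.979


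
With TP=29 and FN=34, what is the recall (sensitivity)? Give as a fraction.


Recall = TP / (TP + FN) = 29 / 63 = 29/63.

29/63


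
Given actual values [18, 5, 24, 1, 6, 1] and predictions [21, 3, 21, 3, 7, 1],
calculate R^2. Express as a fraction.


Mean(y) = 55/6. SS_res = 27. SS_tot = 2753/6. R^2 = 1 - 27/(2753/6) = 2591/2753.

2591/2753


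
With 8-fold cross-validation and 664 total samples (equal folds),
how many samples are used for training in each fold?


Each validation fold has 664/8 = 83 samples. Training set = 664 - 83 = 581.

581


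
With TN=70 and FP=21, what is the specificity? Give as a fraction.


Specificity = TN / (TN + FP) = 70 / 91 = 10/13.

10/13


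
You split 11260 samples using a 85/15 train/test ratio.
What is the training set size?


Test set = 11260 * 15% = 1689. Training set = 11260 - 1689 = 9571.

9571


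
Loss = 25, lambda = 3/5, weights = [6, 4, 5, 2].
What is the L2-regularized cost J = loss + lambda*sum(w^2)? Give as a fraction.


L2 sq norm = sum(w^2) = 81. J = 25 + 3/5 * 81 = 368/5.

368/5


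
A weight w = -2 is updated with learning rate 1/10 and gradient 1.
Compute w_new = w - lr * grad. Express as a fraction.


w_new = -2 - 1/10 * 1 = -2 - 1/10 = -21/10.

-21/10


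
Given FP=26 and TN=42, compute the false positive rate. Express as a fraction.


FPR = FP / (FP + TN) = 26 / 68 = 13/34.

13/34


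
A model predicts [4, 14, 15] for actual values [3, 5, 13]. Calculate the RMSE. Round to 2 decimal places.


MSE = 28.6667. RMSE = sqrt(28.6667) = 5.35.

5.35


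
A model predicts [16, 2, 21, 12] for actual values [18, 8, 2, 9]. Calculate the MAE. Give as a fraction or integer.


MAE = (1/4) * (|18-16|=2 + |8-2|=6 + |2-21|=19 + |9-12|=3). Sum = 30. MAE = 15/2.

15/2


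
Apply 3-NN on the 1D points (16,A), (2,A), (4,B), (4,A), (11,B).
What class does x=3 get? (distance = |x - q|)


Distances: |16-3|=13, |2-3|=1, |4-3|=1, |4-3|=1, |11-3|=8. 3 nearest: (2,A), (4,A), (4,B). Counts: {'A': 2, 'B': 1}. Majority class: A.

A


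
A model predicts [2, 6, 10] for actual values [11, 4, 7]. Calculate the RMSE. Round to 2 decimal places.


MSE = 31.3333. RMSE = sqrt(31.3333) = 5.60.

5.60


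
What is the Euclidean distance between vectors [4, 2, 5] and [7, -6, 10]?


d = sqrt(sum of squared differences). (4-7)^2=9, (2--6)^2=64, (5-10)^2=25. Sum = 98.

sqrt(98)


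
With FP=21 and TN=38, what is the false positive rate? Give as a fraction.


FPR = FP / (FP + TN) = 21 / 59 = 21/59.

21/59


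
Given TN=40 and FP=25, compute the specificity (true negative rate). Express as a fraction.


Specificity = TN / (TN + FP) = 40 / 65 = 8/13.

8/13


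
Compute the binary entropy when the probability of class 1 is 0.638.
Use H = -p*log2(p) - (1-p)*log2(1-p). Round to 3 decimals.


H = -0.638*log2(0.638) - 0.362*log2(0.362) = 0.944.

0.944


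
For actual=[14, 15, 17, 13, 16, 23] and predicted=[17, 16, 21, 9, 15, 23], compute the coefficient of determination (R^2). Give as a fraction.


Mean(y) = 49/3. SS_res = 43. SS_tot = 190/3. R^2 = 1 - 43/(190/3) = 61/190.

61/190


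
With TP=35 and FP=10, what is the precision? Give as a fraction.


Precision = TP / (TP + FP) = 35 / 45 = 7/9.

7/9


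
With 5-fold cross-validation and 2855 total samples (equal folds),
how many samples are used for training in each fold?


Each validation fold has 2855/5 = 571 samples. Training set = 2855 - 571 = 2284.

2284


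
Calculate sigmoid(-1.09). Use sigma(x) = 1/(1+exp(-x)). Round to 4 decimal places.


sigma(-1.09) = 1/(1+e^(1.09)) = 1/(1+2.974274) = 1/3.974274 = 0.2516.

0.2516


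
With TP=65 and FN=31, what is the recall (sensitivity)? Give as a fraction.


Recall = TP / (TP + FN) = 65 / 96 = 65/96.

65/96


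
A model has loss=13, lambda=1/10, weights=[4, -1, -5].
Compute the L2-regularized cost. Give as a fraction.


L2 sq norm = sum(w^2) = 42. J = 13 + 1/10 * 42 = 86/5.

86/5


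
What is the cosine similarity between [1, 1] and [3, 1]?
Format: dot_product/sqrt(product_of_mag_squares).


dot = 4. |a|^2 = 2, |b|^2 = 10. cos = 4/sqrt(20).

4/sqrt(20)


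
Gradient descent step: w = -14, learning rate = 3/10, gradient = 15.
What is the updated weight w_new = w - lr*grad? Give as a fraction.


w_new = -14 - 3/10 * 15 = -14 - 9/2 = -37/2.

-37/2


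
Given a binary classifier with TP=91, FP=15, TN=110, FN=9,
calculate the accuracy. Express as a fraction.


Accuracy = (TP + TN) / (TP + TN + FP + FN) = (91 + 110) / 225 = 67/75.

67/75


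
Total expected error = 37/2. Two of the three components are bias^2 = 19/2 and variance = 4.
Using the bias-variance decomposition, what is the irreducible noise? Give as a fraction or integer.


Total error = bias^2 + variance + irreducible noise. So irreducible noise = 37/2 - 19/2 - 4 = 5.

5


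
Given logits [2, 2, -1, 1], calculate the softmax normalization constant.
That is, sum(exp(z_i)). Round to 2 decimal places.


Denom = e^2=7.3891 + e^2=7.3891 + e^-1=0.3679 + e^1=2.7183. Sum = 17.8644, which rounds to 17.86.

17.86


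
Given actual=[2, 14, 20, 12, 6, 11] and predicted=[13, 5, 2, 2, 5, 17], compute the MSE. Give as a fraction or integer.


MSE = (1/6) * ((2-13)^2=121 + (14-5)^2=81 + (20-2)^2=324 + (12-2)^2=100 + (6-5)^2=1 + (11-17)^2=36). Sum = 663. MSE = 221/2.

221/2


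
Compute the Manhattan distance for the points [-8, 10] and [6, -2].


d = sum of absolute differences: |-8-6|=14 + |10--2|=12 = 26.

26


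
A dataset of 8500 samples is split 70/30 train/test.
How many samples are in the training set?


Test set = 8500 * 30% = 2550. Training set = 8500 - 2550 = 5950.

5950


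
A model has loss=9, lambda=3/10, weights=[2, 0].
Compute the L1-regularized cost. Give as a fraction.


L1 norm = sum(|w|) = 2. J = 9 + 3/10 * 2 = 48/5.

48/5


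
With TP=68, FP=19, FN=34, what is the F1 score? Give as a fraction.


Precision = 68/87 = 68/87. Recall = 68/102 = 2/3. F1 = 2*P*R/(P+R) = 136/189.

136/189


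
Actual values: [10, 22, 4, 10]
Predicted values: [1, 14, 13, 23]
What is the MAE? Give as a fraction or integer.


MAE = (1/4) * (|10-1|=9 + |22-14|=8 + |4-13|=9 + |10-23|=13). Sum = 39. MAE = 39/4.

39/4


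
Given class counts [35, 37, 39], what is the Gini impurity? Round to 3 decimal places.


Total = 111. Proportions: 35/111, 37/111, 39/111. sum(p_i^2) = 0.3340. Gini = 1 - 0.3340 = 0.6660, which rounds to 0.666.

0.666


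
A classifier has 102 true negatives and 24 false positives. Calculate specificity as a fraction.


Specificity = TN / (TN + FP) = 102 / 126 = 17/21.

17/21


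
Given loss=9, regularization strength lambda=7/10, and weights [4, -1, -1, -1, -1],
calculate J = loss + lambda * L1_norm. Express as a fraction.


L1 norm = sum(|w|) = 8. J = 9 + 7/10 * 8 = 73/5.

73/5


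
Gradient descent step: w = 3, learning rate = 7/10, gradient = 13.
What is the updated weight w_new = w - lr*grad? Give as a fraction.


w_new = 3 - 7/10 * 13 = 3 - 91/10 = -61/10.

-61/10


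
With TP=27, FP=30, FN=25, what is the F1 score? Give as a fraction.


Precision = 27/57 = 9/19. Recall = 27/52 = 27/52. F1 = 2*P*R/(P+R) = 54/109.

54/109


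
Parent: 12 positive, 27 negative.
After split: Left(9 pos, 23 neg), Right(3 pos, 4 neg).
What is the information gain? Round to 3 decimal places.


H(parent) = 0.8905. H(left) = 0.8571, H(right) = 0.9852. Weighted = (32/39)*0.8571 + (7/39)*0.9852 = 0.8801. IG = 0.8905 - 0.8801 = 0.0104, which rounds to 0.010.

0.010


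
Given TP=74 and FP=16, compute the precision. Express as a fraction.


Precision = TP / (TP + FP) = 74 / 90 = 37/45.

37/45


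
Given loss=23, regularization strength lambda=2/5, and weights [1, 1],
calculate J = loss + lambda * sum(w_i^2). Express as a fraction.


L2 sq norm = sum(w^2) = 2. J = 23 + 2/5 * 2 = 119/5.

119/5


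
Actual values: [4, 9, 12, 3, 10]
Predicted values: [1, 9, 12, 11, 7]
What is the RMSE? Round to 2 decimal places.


MSE = 16.4000. RMSE = sqrt(16.4000) = 4.05.

4.05


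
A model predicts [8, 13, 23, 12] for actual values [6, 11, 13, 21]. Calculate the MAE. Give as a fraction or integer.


MAE = (1/4) * (|6-8|=2 + |11-13|=2 + |13-23|=10 + |21-12|=9). Sum = 23. MAE = 23/4.

23/4


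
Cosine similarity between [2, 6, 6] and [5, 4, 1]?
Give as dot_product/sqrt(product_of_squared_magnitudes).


dot = 40. |a|^2 = 76, |b|^2 = 42. cos = 40/sqrt(3192).

40/sqrt(3192)


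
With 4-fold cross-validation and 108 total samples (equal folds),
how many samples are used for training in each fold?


Each validation fold has 108/4 = 27 samples. Training set = 108 - 27 = 81.

81


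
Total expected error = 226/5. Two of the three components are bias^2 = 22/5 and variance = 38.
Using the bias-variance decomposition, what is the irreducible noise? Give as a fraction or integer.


Total error = bias^2 + variance + irreducible noise. So irreducible noise = 226/5 - 22/5 - 38 = 14/5.

14/5


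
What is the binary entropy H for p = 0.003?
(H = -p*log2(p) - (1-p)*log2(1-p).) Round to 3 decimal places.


H = -0.003*log2(0.003) - 0.997*log2(0.997) = 0.029.

0.029


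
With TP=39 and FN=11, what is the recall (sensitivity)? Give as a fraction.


Recall = TP / (TP + FN) = 39 / 50 = 39/50.

39/50


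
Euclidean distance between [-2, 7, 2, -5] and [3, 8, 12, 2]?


d = sqrt(sum of squared differences). (-2-3)^2=25, (7-8)^2=1, (2-12)^2=100, (-5-2)^2=49. Sum = 175.

sqrt(175)


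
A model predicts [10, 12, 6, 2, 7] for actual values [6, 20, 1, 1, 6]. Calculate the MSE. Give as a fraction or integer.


MSE = (1/5) * ((6-10)^2=16 + (20-12)^2=64 + (1-6)^2=25 + (1-2)^2=1 + (6-7)^2=1). Sum = 107. MSE = 107/5.

107/5


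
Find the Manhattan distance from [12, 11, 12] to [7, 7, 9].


d = sum of absolute differences: |12-7|=5 + |11-7|=4 + |12-9|=3 = 12.

12


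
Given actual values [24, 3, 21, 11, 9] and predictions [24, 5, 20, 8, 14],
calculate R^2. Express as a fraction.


Mean(y) = 68/5. SS_res = 39. SS_tot = 1516/5. R^2 = 1 - 39/(1516/5) = 1321/1516.

1321/1516


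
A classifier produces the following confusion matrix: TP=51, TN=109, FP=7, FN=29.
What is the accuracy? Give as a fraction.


Accuracy = (TP + TN) / (TP + TN + FP + FN) = (51 + 109) / 196 = 40/49.

40/49


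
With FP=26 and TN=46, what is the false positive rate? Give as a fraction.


FPR = FP / (FP + TN) = 26 / 72 = 13/36.

13/36


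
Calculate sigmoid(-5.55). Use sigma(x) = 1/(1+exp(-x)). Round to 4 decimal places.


sigma(-5.55) = 1/(1+e^(5.55)) = 1/(1+257.237556) = 1/258.237556 = 0.0039.

0.0039


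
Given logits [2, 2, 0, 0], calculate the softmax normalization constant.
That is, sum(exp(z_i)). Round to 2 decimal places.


Denom = e^2=7.3891 + e^2=7.3891 + e^0=1.0000 + e^0=1.0000. Sum = 16.7782, which rounds to 16.78.

16.78


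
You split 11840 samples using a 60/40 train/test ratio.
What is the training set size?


Test set = 11840 * 40% = 4736. Training set = 11840 - 4736 = 7104.

7104


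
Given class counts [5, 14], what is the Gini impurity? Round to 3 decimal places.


Total = 19. Proportions: 5/19, 14/19. sum(p_i^2) = 0.6122. Gini = 1 - 0.6122 = 0.3878, which rounds to 0.388.

0.388


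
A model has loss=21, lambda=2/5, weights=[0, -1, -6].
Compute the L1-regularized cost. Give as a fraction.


L1 norm = sum(|w|) = 7. J = 21 + 2/5 * 7 = 119/5.

119/5


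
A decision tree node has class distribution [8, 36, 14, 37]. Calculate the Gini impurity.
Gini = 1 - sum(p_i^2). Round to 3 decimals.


Total = 95. Proportions: 8/95, 36/95, 14/95, 37/95. sum(p_i^2) = 0.3241. Gini = 1 - 0.3241 = 0.6759, which rounds to 0.676.

0.676


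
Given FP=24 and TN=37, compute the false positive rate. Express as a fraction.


FPR = FP / (FP + TN) = 24 / 61 = 24/61.

24/61


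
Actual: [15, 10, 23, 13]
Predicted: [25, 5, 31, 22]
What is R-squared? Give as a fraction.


Mean(y) = 61/4. SS_res = 270. SS_tot = 371/4. R^2 = 1 - 270/(371/4) = -709/371.

-709/371


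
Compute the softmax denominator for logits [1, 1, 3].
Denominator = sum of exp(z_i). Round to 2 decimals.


Denom = e^1=2.7183 + e^1=2.7183 + e^3=20.0855. Sum = 25.5221, which rounds to 25.52.

25.52


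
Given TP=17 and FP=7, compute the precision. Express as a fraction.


Precision = TP / (TP + FP) = 17 / 24 = 17/24.

17/24


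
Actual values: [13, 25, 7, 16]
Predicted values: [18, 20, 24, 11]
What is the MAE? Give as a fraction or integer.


MAE = (1/4) * (|13-18|=5 + |25-20|=5 + |7-24|=17 + |16-11|=5). Sum = 32. MAE = 8.

8


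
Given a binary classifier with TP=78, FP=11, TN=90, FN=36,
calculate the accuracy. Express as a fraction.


Accuracy = (TP + TN) / (TP + TN + FP + FN) = (78 + 90) / 215 = 168/215.

168/215


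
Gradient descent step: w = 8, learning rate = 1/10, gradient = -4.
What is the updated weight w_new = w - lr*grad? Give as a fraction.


w_new = 8 - 1/10 * -4 = 8 - -2/5 = 42/5.

42/5


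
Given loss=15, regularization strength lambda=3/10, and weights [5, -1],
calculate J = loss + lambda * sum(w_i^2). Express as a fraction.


L2 sq norm = sum(w^2) = 26. J = 15 + 3/10 * 26 = 114/5.

114/5


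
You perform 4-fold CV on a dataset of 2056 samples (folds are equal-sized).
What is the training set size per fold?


Each validation fold has 2056/4 = 514 samples. Training set = 2056 - 514 = 1542.

1542


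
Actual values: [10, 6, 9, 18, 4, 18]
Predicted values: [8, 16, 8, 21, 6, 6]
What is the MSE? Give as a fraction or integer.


MSE = (1/6) * ((10-8)^2=4 + (6-16)^2=100 + (9-8)^2=1 + (18-21)^2=9 + (4-6)^2=4 + (18-6)^2=144). Sum = 262. MSE = 131/3.

131/3


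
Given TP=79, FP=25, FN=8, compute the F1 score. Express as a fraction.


Precision = 79/104 = 79/104. Recall = 79/87 = 79/87. F1 = 2*P*R/(P+R) = 158/191.

158/191


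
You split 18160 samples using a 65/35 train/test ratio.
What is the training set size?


Test set = 18160 * 35% = 6356. Training set = 18160 - 6356 = 11804.

11804


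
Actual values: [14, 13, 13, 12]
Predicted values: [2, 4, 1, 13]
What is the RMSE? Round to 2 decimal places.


MSE = 92.5000. RMSE = sqrt(92.5000) = 9.62.

9.62


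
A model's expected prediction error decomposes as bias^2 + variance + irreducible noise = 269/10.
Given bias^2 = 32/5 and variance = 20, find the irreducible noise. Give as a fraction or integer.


Total error = bias^2 + variance + irreducible noise. So irreducible noise = 269/10 - 32/5 - 20 = 1/2.

1/2


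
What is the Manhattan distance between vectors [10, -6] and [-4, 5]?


d = sum of absolute differences: |10--4|=14 + |-6-5|=11 = 25.

25


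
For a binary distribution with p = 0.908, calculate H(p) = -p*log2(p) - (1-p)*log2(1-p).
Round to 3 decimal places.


H = -0.908*log2(0.908) - 0.092*log2(0.092) = 0.443.

0.443


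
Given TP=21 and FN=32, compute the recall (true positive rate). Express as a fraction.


Recall = TP / (TP + FN) = 21 / 53 = 21/53.

21/53


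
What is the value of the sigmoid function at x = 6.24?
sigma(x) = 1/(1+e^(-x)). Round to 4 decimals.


sigma(6.24) = 1/(1+e^(-6.24)) = 1/(1+0.001950) = 1/1.001950 = 0.9981.

0.9981


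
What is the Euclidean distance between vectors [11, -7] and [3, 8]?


d = sqrt(sum of squared differences). (11-3)^2=64, (-7-8)^2=225. Sum = 289.

17


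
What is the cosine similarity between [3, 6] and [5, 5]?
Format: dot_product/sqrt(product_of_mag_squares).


dot = 45. |a|^2 = 45, |b|^2 = 50. cos = 45/sqrt(2250).

45/sqrt(2250)


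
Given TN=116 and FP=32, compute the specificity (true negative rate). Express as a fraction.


Specificity = TN / (TN + FP) = 116 / 148 = 29/37.

29/37
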